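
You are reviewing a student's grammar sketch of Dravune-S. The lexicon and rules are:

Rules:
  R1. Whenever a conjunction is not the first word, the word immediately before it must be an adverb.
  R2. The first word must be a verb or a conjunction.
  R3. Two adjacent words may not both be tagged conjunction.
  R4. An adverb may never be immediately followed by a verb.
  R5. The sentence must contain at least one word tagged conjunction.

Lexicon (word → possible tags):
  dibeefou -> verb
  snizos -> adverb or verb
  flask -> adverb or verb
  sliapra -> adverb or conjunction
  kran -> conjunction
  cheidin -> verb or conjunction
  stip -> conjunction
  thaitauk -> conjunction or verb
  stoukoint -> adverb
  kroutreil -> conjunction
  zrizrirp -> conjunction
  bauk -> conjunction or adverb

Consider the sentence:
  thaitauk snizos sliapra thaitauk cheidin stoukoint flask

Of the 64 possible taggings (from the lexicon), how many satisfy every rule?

Candidates per position — 1:thaitauk {conjunction,verb}; 2:snizos {adverb,verb}; 3:sliapra {adverb,conjunction}; 4:thaitauk {conjunction,verb}; 5:cheidin {verb,conjunction}; 6:stoukoint {adverb}; 7:flask {adverb,verb}.
There are 64 candidate sequences in total.
Checking each against the rules leaves 6 sequences.
Count = 6.

6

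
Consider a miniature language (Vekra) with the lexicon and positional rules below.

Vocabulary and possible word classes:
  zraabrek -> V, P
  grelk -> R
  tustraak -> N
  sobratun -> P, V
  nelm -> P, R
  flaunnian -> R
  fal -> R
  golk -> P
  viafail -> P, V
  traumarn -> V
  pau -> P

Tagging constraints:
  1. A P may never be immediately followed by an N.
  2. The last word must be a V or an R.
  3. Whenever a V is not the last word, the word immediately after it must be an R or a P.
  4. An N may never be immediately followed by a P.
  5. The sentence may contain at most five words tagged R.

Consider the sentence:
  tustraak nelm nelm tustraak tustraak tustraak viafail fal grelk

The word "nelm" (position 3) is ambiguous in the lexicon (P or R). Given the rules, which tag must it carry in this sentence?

Candidates per position — 1:tustraak {N}; 2:nelm {P,R}; 3:nelm {P,R}; 4:tustraak {N}; 5:tustraak {N}; 6:tustraak {N}; 7:viafail {P,V}; 8:fal {R}; 9:grelk {R}.
Word 2 cannot be P — rule 4 would then fail for every completion. It is R.
Word 3 cannot be P — rule 1 would then fail for every completion. It is R.
Word 7 cannot be P — rule 4 would then fail for every completion. It is V.
The unique satisfying tagging is: N R R N N N V R R.
Verifying each rule — rule 1 ok; rule 2 ok; rule 3 ok; rule 4 ok; rule 5 ok.

R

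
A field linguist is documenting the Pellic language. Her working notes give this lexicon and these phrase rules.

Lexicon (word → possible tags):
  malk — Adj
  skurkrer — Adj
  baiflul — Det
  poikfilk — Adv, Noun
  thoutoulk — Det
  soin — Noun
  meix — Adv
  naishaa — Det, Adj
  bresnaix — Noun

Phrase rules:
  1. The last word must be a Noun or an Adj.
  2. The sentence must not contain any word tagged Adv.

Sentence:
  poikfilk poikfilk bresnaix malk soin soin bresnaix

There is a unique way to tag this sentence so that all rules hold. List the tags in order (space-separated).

Candidates per position — 1:poikfilk {Adv,Noun}; 2:poikfilk {Adv,Noun}; 3:bresnaix {Noun}; 4:malk {Adj}; 5:soin {Noun}; 6:soin {Noun}; 7:bresnaix {Noun}.
Word 1 cannot be Adv — rule 2 would then fail for every completion. It is Noun.
Word 2 cannot be Adv — rule 2 would then fail for every completion. It is Noun.
The unique satisfying tagging is: Noun Noun Noun Adj Noun Noun Noun.
Checking: rule 1 ok; rule 2 ok.

Noun Noun Noun Adj Noun Noun Noun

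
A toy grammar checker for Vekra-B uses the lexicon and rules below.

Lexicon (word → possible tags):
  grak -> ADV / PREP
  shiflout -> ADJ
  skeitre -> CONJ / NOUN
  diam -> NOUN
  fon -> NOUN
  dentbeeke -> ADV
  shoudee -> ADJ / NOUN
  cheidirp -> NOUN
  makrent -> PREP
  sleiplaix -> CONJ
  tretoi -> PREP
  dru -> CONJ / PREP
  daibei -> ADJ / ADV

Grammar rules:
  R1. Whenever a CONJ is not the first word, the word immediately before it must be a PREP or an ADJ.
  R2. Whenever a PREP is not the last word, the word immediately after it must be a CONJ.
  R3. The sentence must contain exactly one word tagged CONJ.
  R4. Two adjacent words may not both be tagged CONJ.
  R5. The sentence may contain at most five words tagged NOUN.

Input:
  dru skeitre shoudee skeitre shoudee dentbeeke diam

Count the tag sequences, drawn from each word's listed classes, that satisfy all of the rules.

8

Candidates per position — 1:dru {CONJ,PREP}; 2:skeitre {CONJ,NOUN}; 3:shoudee {ADJ,NOUN}; 4:skeitre {CONJ,NOUN}; 5:shoudee {ADJ,NOUN}; 6:dentbeeke {ADV}; 7:diam {NOUN}.
There are 32 candidate sequences in total.
Checking each against the rules leaves 8 sequences.
Count = 8.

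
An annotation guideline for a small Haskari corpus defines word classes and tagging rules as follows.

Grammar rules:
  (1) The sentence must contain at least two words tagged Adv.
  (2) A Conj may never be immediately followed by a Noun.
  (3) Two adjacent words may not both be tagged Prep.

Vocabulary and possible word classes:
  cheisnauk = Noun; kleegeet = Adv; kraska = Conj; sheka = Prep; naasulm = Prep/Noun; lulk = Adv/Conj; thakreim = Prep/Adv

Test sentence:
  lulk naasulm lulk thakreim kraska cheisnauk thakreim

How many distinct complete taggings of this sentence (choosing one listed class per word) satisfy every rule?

0

Candidates per position — 1:lulk {Adv,Conj}; 2:naasulm {Prep,Noun}; 3:lulk {Adv,Conj}; 4:thakreim {Prep,Adv}; 5:kraska {Conj}; 6:cheisnauk {Noun}; 7:thakreim {Prep,Adv}.
There are 32 candidate sequences in total.
Rule 2 cannot be satisfied by any choice of tags from the lexicon.
So there is no consistent tagging.
Count = 0.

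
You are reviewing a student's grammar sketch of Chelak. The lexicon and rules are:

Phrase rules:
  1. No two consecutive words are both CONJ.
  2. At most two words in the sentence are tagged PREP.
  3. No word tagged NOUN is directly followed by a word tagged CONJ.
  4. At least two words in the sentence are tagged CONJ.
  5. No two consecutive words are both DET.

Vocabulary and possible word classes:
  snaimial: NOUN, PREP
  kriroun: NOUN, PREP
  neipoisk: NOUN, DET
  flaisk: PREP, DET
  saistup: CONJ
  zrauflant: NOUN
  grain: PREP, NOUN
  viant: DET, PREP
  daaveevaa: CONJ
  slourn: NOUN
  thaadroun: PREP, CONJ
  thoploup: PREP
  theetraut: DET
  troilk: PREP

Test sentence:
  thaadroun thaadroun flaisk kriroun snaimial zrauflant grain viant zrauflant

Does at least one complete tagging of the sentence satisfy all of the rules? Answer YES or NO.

Candidates per position — 1:thaadroun {PREP,CONJ}; 2:thaadroun {PREP,CONJ}; 3:flaisk {PREP,DET}; 4:kriroun {NOUN,PREP}; 5:snaimial {NOUN,PREP}; 6:zrauflant {NOUN}; 7:grain {PREP,NOUN}; 8:viant {DET,PREP}; 9:zrauflant {NOUN}.
Every candidate sequence violates at least one rule; no consistent tagging exists.

NO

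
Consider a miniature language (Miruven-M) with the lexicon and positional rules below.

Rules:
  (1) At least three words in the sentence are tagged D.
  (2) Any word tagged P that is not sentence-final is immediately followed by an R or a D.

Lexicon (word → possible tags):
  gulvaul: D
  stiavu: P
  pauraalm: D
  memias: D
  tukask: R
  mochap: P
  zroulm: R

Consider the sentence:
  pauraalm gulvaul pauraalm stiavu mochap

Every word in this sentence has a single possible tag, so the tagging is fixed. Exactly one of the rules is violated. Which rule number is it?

2

Fixed tagging: D D D P P.
Applying the rules: R1 pass, R2 fail.
Only rule 2 fails.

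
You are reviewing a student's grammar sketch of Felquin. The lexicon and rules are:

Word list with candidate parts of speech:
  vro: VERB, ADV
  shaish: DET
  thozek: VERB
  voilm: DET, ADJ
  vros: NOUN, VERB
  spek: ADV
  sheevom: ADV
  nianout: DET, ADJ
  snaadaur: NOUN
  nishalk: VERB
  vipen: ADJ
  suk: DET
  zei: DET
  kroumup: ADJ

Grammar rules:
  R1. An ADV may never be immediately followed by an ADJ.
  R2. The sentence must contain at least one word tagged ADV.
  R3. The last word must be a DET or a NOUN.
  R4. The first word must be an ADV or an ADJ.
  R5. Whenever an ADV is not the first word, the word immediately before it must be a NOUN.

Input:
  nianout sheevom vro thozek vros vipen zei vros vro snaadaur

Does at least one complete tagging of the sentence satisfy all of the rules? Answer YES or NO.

NO

Candidates per position — 1:nianout {DET,ADJ}; 2:sheevom {ADV}; 3:vro {VERB,ADV}; 4:thozek {VERB}; 5:vros {NOUN,VERB}; 6:vipen {ADJ}; 7:zei {DET}; 8:vros {NOUN,VERB}; 9:vro {VERB,ADV}; 10:snaadaur {NOUN}.
Rule 5 cannot be satisfied by any choice of tags from the lexicon.
So there is no consistent tagging.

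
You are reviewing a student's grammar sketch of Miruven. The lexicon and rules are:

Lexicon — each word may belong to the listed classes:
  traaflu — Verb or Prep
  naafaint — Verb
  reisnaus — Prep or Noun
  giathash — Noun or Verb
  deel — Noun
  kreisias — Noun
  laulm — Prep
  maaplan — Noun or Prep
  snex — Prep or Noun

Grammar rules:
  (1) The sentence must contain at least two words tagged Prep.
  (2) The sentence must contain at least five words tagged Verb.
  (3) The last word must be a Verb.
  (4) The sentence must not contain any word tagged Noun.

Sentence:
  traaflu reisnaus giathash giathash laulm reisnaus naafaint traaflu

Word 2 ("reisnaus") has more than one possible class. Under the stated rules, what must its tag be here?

Candidates per position — 1:traaflu {Verb,Prep}; 2:reisnaus {Prep,Noun}; 3:giathash {Noun,Verb}; 4:giathash {Noun,Verb}; 5:laulm {Prep}; 6:reisnaus {Prep,Noun}; 7:naafaint {Verb}; 8:traaflu {Verb,Prep}.
Position 1: tagging it Prep would leave rule 2 unsatisfiable, so it must be Verb.
Position 2: tagging it Noun would leave rule 4 unsatisfiable, so it must be Prep.
Position 3: tagging it Noun would leave rule 2 unsatisfiable, so it must be Verb.
Position 4: tagging it Noun would leave rule 2 unsatisfiable, so it must be Verb.
Position 6: tagging it Noun would leave rule 4 unsatisfiable, so it must be Prep.
Position 8: tagging it Prep would leave rule 2 unsatisfiable, so it must be Verb.
The unique satisfying tagging is: Verb Prep Verb Verb Prep Prep Verb Verb.
Checking: rule 1 satisfied; rule 2 satisfied; rule 3 satisfied; rule 4 satisfied.

Prep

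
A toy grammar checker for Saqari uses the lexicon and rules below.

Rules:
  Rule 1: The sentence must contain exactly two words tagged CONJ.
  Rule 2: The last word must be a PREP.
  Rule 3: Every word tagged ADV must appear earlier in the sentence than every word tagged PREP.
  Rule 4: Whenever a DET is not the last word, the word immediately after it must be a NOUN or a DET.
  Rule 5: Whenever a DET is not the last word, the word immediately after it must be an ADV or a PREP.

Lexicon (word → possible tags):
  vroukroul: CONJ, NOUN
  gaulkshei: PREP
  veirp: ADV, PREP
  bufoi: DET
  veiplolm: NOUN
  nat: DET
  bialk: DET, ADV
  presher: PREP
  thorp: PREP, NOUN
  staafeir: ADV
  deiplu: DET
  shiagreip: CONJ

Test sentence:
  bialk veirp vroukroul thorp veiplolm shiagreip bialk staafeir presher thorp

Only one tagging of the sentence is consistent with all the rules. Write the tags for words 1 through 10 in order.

ADV ADV CONJ NOUN NOUN CONJ ADV ADV PREP PREP

Candidates per position — 1:bialk {DET,ADV}; 2:veirp {ADV,PREP}; 3:vroukroul {CONJ,NOUN}; 4:thorp {PREP,NOUN}; 5:veiplolm {NOUN}; 6:shiagreip {CONJ}; 7:bialk {DET,ADV}; 8:staafeir {ADV}; 9:presher {PREP}; 10:thorp {PREP,NOUN}.
At position 1, choosing DET makes rule 4 impossible to satisfy; hence ADV.
At position 2, choosing PREP makes rule 3 impossible to satisfy; hence ADV.
At position 3, choosing NOUN makes rule 1 impossible to satisfy; hence CONJ.
At position 4, choosing PREP makes rule 3 impossible to satisfy; hence NOUN.
At position 7, choosing DET makes rule 4 impossible to satisfy; hence ADV.
At position 10, choosing NOUN makes rule 2 impossible to satisfy; hence PREP.
That leaves exactly one tagging: ADV ADV CONJ NOUN NOUN CONJ ADV ADV PREP PREP.
Check: rule 1 ✓; rule 2 ✓; rule 3 ✓; rule 4 ✓; rule 5 ✓.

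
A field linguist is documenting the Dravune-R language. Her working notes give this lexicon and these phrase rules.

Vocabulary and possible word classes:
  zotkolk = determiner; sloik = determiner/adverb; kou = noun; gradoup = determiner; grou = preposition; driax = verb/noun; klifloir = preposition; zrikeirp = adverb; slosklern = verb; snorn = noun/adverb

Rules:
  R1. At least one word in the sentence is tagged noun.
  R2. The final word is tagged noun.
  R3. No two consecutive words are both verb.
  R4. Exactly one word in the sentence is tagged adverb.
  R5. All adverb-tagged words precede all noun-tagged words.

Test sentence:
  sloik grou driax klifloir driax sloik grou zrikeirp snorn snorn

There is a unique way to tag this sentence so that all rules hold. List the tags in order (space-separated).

Candidates per position — 1:sloik {determiner,adverb}; 2:grou {preposition}; 3:driax {verb,noun}; 4:klifloir {preposition}; 5:driax {verb,noun}; 6:sloik {determiner,adverb}; 7:grou {preposition}; 8:zrikeirp {adverb}; 9:snorn {noun,adverb}; 10:snorn {noun,adverb}.
Word 1 cannot be adverb — rule 4 would then fail for every completion. It is determiner.
Word 3 cannot be noun — rule 5 would then fail for every completion. It is verb.
Word 5 cannot be noun — rule 5 would then fail for every completion. It is verb.
Word 6 cannot be adverb — rule 4 would then fail for every completion. It is determiner.
Word 9 cannot be adverb — rule 4 would then fail for every completion. It is noun.
Word 10 cannot be adverb — rule 2 would then fail for every completion. It is noun.
The unique satisfying tagging is: determiner preposition verb preposition verb determiner preposition adverb noun noun.
Checking: rule 1 holds; rule 2 holds; rule 3 holds; rule 4 holds; rule 5 holds.

determiner preposition verb preposition verb determiner preposition adverb noun noun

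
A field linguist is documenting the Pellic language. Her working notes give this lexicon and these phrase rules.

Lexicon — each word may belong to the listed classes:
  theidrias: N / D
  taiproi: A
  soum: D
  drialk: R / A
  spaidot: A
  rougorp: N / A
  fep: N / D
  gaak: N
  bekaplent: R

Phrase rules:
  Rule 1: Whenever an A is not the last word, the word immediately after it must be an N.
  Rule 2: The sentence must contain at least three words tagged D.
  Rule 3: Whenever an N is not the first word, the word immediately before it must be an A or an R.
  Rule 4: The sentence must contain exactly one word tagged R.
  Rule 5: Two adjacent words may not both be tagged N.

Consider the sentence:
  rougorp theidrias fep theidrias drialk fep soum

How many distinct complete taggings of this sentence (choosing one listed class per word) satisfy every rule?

Candidates per position — 1:rougorp {N,A}; 2:theidrias {N,D}; 3:fep {N,D}; 4:theidrias {N,D}; 5:drialk {R,A}; 6:fep {N,D}; 7:soum {D}.
There are 64 candidate sequences in total.
The sequences that satisfy every rule: N D D D R N D; N D D D R D D; A N D D R N D; A N D D R D D.
Count = 4.

4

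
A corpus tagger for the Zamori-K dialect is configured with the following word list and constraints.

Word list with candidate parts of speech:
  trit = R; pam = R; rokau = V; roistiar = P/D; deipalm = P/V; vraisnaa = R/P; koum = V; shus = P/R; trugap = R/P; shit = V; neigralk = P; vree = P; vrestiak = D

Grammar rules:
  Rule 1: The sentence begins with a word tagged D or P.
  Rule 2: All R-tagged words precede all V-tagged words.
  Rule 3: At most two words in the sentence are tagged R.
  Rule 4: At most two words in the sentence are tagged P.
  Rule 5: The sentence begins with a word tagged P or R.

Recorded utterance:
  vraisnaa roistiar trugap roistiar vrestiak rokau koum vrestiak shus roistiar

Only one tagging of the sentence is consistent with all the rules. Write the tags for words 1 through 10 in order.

Candidates per position — 1:vraisnaa {R,P}; 2:roistiar {P,D}; 3:trugap {R,P}; 4:roistiar {P,D}; 5:vrestiak {D}; 6:rokau {V}; 7:koum {V}; 8:vrestiak {D}; 9:shus {P,R}; 10:roistiar {P,D}.
If word 1 were R, no tagging could satisfy rule 1; so word 1 is P.
If word 9 were R, no tagging could satisfy rule 2; so word 9 is P.
If word 10 were P, no tagging could satisfy rule 4; so word 10 is D.
If word 2 were P, no tagging could satisfy rule 4; so word 2 is D.
If word 3 were P, no tagging could satisfy rule 4; so word 3 is R.
If word 4 were P, no tagging could satisfy rule 4; so word 4 is D.
The only consistent sequence is: P D R D D V V D P D.
Rule-by-rule: rule 1 satisfied; rule 2 satisfied; rule 3 satisfied; rule 4 satisfied; rule 5 satisfied.

P D R D D V V D P D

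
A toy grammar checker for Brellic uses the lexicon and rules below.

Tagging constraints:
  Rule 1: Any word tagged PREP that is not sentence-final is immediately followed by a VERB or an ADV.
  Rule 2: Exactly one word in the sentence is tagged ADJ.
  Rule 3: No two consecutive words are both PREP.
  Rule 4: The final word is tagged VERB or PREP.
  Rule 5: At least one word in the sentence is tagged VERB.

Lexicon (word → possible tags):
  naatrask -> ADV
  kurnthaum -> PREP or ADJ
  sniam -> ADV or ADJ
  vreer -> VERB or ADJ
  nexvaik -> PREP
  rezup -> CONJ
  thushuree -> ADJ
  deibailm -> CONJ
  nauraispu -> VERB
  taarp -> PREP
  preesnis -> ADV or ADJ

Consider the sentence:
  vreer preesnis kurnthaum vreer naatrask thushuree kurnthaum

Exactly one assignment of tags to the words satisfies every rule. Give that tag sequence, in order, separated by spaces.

VERB ADV PREP VERB ADV ADJ PREP

Candidates per position — 1:vreer {VERB,ADJ}; 2:preesnis {ADV,ADJ}; 3:kurnthaum {PREP,ADJ}; 4:vreer {VERB,ADJ}; 5:naatrask {ADV}; 6:thushuree {ADJ}; 7:kurnthaum {PREP,ADJ}.
Position 1: ADJ is ruled out by rule 2; that leaves VERB.
Position 2: ADJ is ruled out by rule 2; that leaves ADV.
Position 3: ADJ is ruled out by rule 2; that leaves PREP.
Position 4: ADJ is ruled out by rule 1; that leaves VERB.
Position 7: ADJ is ruled out by rule 2; that leaves PREP.
The only consistent sequence is: VERB ADV PREP VERB ADV ADJ PREP.
Checking: rule 1 ok; rule 2 ok; rule 3 ok; rule 4 ok; rule 5 ok.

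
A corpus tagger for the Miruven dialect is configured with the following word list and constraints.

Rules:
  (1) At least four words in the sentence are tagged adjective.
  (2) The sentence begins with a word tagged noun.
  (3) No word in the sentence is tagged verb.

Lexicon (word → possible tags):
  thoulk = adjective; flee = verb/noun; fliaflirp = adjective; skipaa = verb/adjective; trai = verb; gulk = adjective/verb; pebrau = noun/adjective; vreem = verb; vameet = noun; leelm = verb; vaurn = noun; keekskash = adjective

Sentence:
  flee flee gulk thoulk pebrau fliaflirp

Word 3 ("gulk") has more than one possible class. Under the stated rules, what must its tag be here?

Candidates per position — 1:flee {verb,noun}; 2:flee {verb,noun}; 3:gulk {adjective,verb}; 4:thoulk {adjective}; 5:pebrau {noun,adjective}; 6:fliaflirp {adjective}.
Position 1: tagging it verb would leave rule 2 unsatisfiable, so it must be noun.
Position 2: tagging it verb would leave rule 3 unsatisfiable, so it must be noun.
Position 3: tagging it verb would leave rule 1 unsatisfiable, so it must be adjective.
Position 5: tagging it noun would leave rule 1 unsatisfiable, so it must be adjective.
That leaves exactly one tagging: noun noun adjective adjective adjective adjective.
Rule-by-rule: rule 1 satisfied; rule 2 satisfied; rule 3 satisfied.

adjective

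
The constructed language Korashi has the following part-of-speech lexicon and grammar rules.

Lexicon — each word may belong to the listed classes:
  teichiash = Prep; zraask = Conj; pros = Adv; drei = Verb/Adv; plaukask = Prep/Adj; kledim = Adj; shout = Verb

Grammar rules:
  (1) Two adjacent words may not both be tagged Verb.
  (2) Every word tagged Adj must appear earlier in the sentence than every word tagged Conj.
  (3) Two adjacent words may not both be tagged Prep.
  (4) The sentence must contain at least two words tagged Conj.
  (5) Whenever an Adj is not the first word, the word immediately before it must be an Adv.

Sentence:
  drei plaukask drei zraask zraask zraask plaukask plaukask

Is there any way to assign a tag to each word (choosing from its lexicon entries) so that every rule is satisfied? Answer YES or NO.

Candidates per position — 1:drei {Verb,Adv}; 2:plaukask {Prep,Adj}; 3:drei {Verb,Adv}; 4:zraask {Conj}; 5:zraask {Conj}; 6:zraask {Conj}; 7:plaukask {Prep,Adj}; 8:plaukask {Prep,Adj}.
Every candidate sequence violates at least one rule; no consistent tagging exists.

NO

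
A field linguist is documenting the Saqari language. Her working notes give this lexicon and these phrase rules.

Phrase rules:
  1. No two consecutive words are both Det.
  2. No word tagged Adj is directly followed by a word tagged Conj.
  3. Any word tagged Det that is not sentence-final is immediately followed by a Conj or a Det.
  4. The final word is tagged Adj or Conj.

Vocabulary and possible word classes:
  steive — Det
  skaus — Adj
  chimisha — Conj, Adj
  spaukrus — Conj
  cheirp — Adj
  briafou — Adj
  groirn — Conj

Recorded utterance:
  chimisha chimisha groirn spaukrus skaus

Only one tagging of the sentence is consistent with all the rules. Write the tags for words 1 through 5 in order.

Candidates per position — 1:chimisha {Conj,Adj}; 2:chimisha {Conj,Adj}; 3:groirn {Conj}; 4:spaukrus {Conj}; 5:skaus {Adj}.
Position 1: tagging it Adj would leave rule 2 unsatisfiable, so it must be Conj.
Position 2: tagging it Adj would leave rule 2 unsatisfiable, so it must be Conj.
The unique satisfying tagging is: Conj Conj Conj Conj Adj.
Check: rule 1 ✓; rule 2 ✓; rule 3 ✓; rule 4 ✓.

Conj Conj Conj Conj Adj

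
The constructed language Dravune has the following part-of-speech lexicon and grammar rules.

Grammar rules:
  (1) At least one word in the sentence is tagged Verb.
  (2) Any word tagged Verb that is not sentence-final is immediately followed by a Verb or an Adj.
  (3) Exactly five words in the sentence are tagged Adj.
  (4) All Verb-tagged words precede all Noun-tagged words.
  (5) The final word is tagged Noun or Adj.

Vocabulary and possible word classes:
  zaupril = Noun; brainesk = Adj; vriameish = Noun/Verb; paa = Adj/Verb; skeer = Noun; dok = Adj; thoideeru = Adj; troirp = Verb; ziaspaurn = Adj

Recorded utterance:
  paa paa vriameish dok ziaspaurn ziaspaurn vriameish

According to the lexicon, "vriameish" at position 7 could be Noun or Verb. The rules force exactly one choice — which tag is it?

Noun

Candidates per position — 1:paa {Adj,Verb}; 2:paa {Adj,Verb}; 3:vriameish {Noun,Verb}; 4:dok {Adj}; 5:ziaspaurn {Adj}; 6:ziaspaurn {Adj}; 7:vriameish {Noun,Verb}.
If word 1 were Verb, no tagging could satisfy rule 3; so word 1 is Adj.
If word 2 were Verb, no tagging could satisfy rule 3; so word 2 is Adj.
If word 7 were Verb, no tagging could satisfy rule 5; so word 7 is Noun.
If word 3 were Noun, no tagging could satisfy rule 1; so word 3 is Verb.
So the tagging must be: Adj Adj Verb Adj Adj Adj Noun.
Check: rule 1 ok; rule 2 ok; rule 3 ok; rule 4 ok; rule 5 ok.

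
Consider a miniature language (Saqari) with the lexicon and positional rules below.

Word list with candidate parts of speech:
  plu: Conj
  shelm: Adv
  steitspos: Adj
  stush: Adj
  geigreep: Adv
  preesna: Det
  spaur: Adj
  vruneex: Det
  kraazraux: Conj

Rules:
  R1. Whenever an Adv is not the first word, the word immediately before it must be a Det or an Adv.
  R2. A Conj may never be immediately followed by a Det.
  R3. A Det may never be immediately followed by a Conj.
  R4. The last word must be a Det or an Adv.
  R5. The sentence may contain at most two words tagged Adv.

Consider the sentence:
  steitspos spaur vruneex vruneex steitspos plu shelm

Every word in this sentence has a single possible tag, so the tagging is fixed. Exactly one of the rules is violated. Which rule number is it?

Fixed tagging: Adj Adj Det Det Adj Conj Adv.
Rule check: R1 fail, R2 pass, R3 pass, R4 pass, R5 pass.
Only rule 1 fails.

1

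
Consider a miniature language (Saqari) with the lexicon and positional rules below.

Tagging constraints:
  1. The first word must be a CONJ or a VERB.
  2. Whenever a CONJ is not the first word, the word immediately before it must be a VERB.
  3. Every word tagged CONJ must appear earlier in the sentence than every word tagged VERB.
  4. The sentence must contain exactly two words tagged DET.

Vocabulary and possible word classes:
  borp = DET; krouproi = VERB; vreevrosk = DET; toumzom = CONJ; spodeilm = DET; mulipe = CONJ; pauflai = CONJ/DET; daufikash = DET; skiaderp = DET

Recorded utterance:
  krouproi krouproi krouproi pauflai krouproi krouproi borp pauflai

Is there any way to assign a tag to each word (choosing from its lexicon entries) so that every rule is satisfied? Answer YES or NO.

Candidates per position — 1:krouproi {VERB}; 2:krouproi {VERB}; 3:krouproi {VERB}; 4:pauflai {CONJ,DET}; 5:krouproi {VERB}; 6:krouproi {VERB}; 7:borp {DET}; 8:pauflai {CONJ,DET}.
Every candidate sequence violates at least one rule; no consistent tagging exists.

NO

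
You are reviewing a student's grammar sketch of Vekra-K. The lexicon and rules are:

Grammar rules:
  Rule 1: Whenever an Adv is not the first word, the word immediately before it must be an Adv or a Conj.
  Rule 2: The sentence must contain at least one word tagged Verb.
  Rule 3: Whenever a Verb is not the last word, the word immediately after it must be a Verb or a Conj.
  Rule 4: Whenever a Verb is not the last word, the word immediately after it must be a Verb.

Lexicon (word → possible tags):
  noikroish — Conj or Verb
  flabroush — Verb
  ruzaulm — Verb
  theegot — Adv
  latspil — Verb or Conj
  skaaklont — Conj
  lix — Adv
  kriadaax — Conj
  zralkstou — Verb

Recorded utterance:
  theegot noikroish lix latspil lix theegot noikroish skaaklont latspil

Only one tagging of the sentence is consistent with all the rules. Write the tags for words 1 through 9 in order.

Candidates per position — 1:theegot {Adv}; 2:noikroish {Conj,Verb}; 3:lix {Adv}; 4:latspil {Verb,Conj}; 5:lix {Adv}; 6:theegot {Adv}; 7:noikroish {Conj,Verb}; 8:skaaklont {Conj}; 9:latspil {Verb,Conj}.
If word 2 were Verb, no tagging could satisfy rule 1; so word 2 is Conj.
If word 4 were Verb, no tagging could satisfy rule 1; so word 4 is Conj.
If word 7 were Verb, no tagging could satisfy rule 4; so word 7 is Conj.
If word 9 were Conj, no tagging could satisfy rule 2; so word 9 is Verb.
The only consistent sequence is: Adv Conj Adv Conj Adv Adv Conj Conj Verb.
Verifying each rule — rule 1 ✓; rule 2 ✓; rule 3 ✓; rule 4 ✓.

Adv Conj Adv Conj Adv Adv Conj Conj Verb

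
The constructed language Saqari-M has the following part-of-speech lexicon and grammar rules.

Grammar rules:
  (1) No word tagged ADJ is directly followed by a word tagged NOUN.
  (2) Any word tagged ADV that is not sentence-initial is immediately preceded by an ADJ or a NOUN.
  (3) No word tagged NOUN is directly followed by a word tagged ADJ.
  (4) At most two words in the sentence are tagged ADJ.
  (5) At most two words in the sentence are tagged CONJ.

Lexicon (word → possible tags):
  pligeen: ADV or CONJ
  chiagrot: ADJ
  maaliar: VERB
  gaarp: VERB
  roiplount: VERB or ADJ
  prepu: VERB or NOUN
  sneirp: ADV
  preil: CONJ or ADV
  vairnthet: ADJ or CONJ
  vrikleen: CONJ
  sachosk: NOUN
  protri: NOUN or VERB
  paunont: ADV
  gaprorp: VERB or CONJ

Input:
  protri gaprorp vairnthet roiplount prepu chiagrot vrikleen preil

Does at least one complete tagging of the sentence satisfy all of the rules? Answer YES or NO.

Candidates per position — 1:protri {NOUN,VERB}; 2:gaprorp {VERB,CONJ}; 3:vairnthet {ADJ,CONJ}; 4:roiplount {VERB,ADJ}; 5:prepu {VERB,NOUN}; 6:chiagrot {ADJ}; 7:vrikleen {CONJ}; 8:preil {CONJ,ADV}.
One satisfying assignment: VERB VERB ADJ VERB VERB ADJ CONJ CONJ.
Verifying each rule — rule 1 holds; rule 2 holds; rule 3 holds; rule 4 holds; rule 5 holds.

YES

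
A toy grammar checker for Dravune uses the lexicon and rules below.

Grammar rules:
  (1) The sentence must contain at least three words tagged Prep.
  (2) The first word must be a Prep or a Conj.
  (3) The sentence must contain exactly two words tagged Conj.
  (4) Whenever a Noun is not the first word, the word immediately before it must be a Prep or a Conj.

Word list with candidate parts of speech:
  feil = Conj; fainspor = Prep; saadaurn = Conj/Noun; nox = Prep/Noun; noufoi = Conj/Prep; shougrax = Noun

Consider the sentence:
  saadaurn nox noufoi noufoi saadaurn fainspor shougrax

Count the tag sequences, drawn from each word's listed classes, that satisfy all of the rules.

Candidates per position — 1:saadaurn {Conj,Noun}; 2:nox {Prep,Noun}; 3:noufoi {Conj,Prep}; 4:noufoi {Conj,Prep}; 5:saadaurn {Conj,Noun}; 6:fainspor {Prep}; 7:shougrax {Noun}.
There are 32 candidate sequences in total.
The sequences that satisfy every rule: Conj Prep Conj Prep Noun Prep Noun; Conj Prep Prep Conj Noun Prep Noun; Conj Prep Prep Prep Conj Prep Noun; Conj Noun Prep Prep Conj Prep Noun.
Count = 4.

4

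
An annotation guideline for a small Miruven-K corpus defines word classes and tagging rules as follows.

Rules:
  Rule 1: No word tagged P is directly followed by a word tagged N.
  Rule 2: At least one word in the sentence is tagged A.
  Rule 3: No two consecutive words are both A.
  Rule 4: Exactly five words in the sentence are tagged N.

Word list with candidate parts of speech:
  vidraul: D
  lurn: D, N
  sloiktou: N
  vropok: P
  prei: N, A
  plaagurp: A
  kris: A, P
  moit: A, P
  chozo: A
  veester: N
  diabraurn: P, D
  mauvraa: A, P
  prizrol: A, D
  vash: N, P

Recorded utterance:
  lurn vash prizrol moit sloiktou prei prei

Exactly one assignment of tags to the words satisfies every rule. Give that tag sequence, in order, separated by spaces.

N N D A N N N

Candidates per position — 1:lurn {D,N}; 2:vash {N,P}; 3:prizrol {A,D}; 4:moit {A,P}; 5:sloiktou {N}; 6:prei {N,A}; 7:prei {N,A}.
At position 1, choosing D makes rule 4 impossible to satisfy; hence N.
At position 2, choosing P makes rule 4 impossible to satisfy; hence N.
At position 4, choosing P makes rule 1 impossible to satisfy; hence A.
At position 6, choosing A makes rule 4 impossible to satisfy; hence N.
At position 7, choosing A makes rule 4 impossible to satisfy; hence N.
At position 3, choosing A makes rule 3 impossible to satisfy; hence D.
That leaves exactly one tagging: N N D A N N N.
Verifying each rule — rule 1 ✓; rule 2 ✓; rule 3 ✓; rule 4 ✓.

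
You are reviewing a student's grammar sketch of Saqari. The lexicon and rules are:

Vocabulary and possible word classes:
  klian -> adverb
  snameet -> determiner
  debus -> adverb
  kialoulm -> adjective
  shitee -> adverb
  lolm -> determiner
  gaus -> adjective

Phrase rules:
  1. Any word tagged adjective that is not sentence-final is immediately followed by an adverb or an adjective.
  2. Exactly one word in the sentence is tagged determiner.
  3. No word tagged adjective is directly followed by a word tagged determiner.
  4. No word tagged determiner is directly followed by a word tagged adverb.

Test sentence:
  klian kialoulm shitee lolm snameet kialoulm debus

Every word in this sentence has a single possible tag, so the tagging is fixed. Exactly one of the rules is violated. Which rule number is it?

2

Fixed tagging: adverb adjective adverb determiner determiner adjective adverb.
Rule check: R1 pass, R2 fail, R3 pass, R4 pass.
Only rule 2 fails.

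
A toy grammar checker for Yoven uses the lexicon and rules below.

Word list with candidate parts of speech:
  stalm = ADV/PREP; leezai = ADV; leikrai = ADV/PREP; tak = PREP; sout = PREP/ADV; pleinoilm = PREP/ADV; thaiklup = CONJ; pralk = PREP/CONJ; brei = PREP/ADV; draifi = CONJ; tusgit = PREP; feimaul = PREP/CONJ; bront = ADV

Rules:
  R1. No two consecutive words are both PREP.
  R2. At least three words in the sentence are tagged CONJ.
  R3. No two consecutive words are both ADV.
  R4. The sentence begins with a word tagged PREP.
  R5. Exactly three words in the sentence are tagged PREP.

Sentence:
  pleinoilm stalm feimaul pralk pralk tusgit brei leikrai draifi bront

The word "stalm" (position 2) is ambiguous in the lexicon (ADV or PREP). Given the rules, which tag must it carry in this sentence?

Candidates per position — 1:pleinoilm {PREP,ADV}; 2:stalm {ADV,PREP}; 3:feimaul {PREP,CONJ}; 4:pralk {PREP,CONJ}; 5:pralk {PREP,CONJ}; 6:tusgit {PREP}; 7:brei {PREP,ADV}; 8:leikrai {ADV,PREP}; 9:draifi {CONJ}; 10:bront {ADV}.
If word 1 were ADV, no tagging could satisfy rule 4; so word 1 is PREP.
If word 2 were PREP, no tagging could satisfy rule 1; so word 2 is ADV.
If word 5 were PREP, no tagging could satisfy rule 1; so word 5 is CONJ.
If word 7 were PREP, no tagging could satisfy rule 1; so word 7 is ADV.
If word 8 were ADV, no tagging could satisfy rule 3; so word 8 is PREP.
If word 3 were PREP, no tagging could satisfy rule 5; so word 3 is CONJ.
If word 4 were PREP, no tagging could satisfy rule 5; so word 4 is CONJ.
The unique satisfying tagging is: PREP ADV CONJ CONJ CONJ PREP ADV PREP CONJ ADV.
Checking: rule 1 satisfied; rule 2 satisfied; rule 3 satisfied; rule 4 satisfied; rule 5 satisfied.

ADV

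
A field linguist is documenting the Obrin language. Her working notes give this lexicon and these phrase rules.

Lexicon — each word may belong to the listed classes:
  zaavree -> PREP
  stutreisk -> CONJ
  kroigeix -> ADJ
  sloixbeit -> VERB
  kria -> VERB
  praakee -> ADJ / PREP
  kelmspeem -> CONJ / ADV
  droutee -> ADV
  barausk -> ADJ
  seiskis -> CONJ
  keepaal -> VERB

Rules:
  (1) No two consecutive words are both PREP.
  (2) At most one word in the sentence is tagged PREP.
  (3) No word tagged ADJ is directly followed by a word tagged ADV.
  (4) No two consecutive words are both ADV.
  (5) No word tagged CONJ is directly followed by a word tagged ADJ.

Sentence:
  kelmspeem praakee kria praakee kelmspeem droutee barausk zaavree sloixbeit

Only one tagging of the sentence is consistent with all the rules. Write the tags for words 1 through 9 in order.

ADV ADJ VERB ADJ CONJ ADV ADJ PREP VERB

Candidates per position — 1:kelmspeem {CONJ,ADV}; 2:praakee {ADJ,PREP}; 3:kria {VERB}; 4:praakee {ADJ,PREP}; 5:kelmspeem {CONJ,ADV}; 6:droutee {ADV}; 7:barausk {ADJ}; 8:zaavree {PREP}; 9:sloixbeit {VERB}.
Position 2: tagging it PREP would leave rule 2 unsatisfiable, so it must be ADJ.
Position 4: tagging it PREP would leave rule 2 unsatisfiable, so it must be ADJ.
Position 5: tagging it ADV would leave rule 3 unsatisfiable, so it must be CONJ.
Position 1: tagging it CONJ would leave rule 5 unsatisfiable, so it must be ADV.
So the tagging must be: ADV ADJ VERB ADJ CONJ ADV ADJ PREP VERB.
Verifying each rule — rule 1 ok; rule 2 ok; rule 3 ok; rule 4 ok; rule 5 ok.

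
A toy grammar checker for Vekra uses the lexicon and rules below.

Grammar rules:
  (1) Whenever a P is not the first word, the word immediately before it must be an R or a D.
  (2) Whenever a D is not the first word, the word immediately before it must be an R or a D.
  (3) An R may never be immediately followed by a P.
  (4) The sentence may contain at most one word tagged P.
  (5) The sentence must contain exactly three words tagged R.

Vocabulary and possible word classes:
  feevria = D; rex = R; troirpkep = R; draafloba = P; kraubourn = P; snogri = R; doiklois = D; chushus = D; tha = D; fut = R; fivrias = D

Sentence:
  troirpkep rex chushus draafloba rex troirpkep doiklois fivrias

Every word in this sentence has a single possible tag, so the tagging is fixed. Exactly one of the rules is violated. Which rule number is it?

5

Fixed tagging: R R D P R R D D.
Checking each rule: R1 ok, R2 ok, R3 ok, R4 ok, R5 fails.
Only rule 5 fails.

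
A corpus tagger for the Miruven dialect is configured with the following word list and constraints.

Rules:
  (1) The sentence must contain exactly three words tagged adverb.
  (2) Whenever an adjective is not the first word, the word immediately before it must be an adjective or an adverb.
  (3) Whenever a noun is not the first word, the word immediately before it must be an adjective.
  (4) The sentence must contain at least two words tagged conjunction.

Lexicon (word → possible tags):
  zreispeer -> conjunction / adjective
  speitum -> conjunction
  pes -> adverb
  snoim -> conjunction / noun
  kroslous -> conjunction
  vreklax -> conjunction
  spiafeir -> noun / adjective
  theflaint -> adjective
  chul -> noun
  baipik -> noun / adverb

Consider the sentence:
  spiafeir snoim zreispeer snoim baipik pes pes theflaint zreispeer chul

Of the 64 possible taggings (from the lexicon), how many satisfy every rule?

3

Candidates per position — 1:spiafeir {noun,adjective}; 2:snoim {conjunction,noun}; 3:zreispeer {conjunction,adjective}; 4:snoim {conjunction,noun}; 5:baipik {noun,adverb}; 6:pes {adverb}; 7:pes {adverb}; 8:theflaint {adjective}; 9:zreispeer {conjunction,adjective}; 10:chul {noun}.
There are 64 candidate sequences in total.
The sequences that satisfy every rule: noun conjunction conjunction conjunction adverb adverb adverb adjective adjective noun; adjective conjunction conjunction conjunction adverb adverb adverb adjective adjective noun; adjective noun conjunction conjunction adverb adverb adverb adjective adjective noun.
Count = 3.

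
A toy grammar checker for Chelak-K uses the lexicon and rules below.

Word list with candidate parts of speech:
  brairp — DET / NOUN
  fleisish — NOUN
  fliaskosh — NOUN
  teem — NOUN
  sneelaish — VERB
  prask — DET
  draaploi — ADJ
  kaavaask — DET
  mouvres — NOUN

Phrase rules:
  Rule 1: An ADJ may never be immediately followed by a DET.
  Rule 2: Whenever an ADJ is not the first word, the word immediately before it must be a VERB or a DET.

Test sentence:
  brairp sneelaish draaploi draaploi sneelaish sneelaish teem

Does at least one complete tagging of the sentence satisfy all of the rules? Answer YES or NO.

Candidates per position — 1:brairp {DET,NOUN}; 2:sneelaish {VERB}; 3:draaploi {ADJ}; 4:draaploi {ADJ}; 5:sneelaish {VERB}; 6:sneelaish {VERB}; 7:teem {NOUN}.
Rule 2 cannot be satisfied by any choice of tags from the lexicon.
So there is no consistent tagging.

NO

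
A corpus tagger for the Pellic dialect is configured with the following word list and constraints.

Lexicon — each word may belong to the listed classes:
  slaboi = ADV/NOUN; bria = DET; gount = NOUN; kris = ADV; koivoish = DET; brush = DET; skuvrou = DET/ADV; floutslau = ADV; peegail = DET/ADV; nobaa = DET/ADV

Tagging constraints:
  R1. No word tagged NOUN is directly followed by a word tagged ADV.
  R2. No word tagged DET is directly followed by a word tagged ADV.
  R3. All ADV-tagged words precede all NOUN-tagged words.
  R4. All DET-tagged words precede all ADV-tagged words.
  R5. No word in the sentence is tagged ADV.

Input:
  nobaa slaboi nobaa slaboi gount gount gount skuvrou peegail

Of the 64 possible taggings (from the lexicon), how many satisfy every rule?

Candidates per position — 1:nobaa {DET,ADV}; 2:slaboi {ADV,NOUN}; 3:nobaa {DET,ADV}; 4:slaboi {ADV,NOUN}; 5:gount {NOUN}; 6:gount {NOUN}; 7:gount {NOUN}; 8:skuvrou {DET,ADV}; 9:peegail {DET,ADV}.
There are 64 candidate sequences in total.
The sequences that satisfy every rule: DET NOUN DET NOUN NOUN NOUN NOUN DET DET.
Count = 1.

1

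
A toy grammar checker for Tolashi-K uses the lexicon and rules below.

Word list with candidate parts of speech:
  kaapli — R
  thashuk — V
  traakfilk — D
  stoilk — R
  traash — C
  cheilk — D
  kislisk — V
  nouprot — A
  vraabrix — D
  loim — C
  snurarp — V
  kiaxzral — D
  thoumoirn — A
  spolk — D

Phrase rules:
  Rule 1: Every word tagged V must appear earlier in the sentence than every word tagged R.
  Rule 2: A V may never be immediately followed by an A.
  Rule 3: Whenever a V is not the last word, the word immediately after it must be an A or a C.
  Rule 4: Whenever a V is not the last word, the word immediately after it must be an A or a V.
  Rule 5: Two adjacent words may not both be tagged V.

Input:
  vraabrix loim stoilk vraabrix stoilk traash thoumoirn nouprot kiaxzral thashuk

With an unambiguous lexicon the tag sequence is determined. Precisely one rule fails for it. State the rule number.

1

Fixed tagging: D C R D R C A A D V.
Applying the rules: R1 fail, R2 pass, R3 pass, R4 pass, R5 pass.
Only rule 1 fails.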